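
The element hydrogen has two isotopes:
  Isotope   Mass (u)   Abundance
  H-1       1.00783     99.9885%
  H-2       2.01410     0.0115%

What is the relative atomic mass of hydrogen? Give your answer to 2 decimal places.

1.01 u

Ar = Σ fᵢ·mᵢ = 0.999885 × 1.00783 + 0.000115 × 2.01410
= 1.007714 + 0.000232 = 1.007946 u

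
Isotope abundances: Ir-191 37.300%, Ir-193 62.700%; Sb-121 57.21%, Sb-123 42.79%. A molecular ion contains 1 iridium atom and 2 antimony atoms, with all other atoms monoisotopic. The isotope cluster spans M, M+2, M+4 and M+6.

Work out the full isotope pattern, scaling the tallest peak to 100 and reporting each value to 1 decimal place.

Iridium pattern (n=1): 0.3730 : 0.6270
Antimony pattern (n=2): 0.32729841 : 0.48960318 : 0.18309841
Convolve the two distributions (both contribute in 2-u steps):
  M: 0.3730×0.32729841 = 0.122082
  M+2: 0.3730×0.48960318 + 0.6270×0.32729841 = 0.387838
  M+4: 0.3730×0.18309841 + 0.6270×0.48960318 = 0.375277
  M+6: 0.6270×0.18309841 = 0.114803
Scale to base peak (0.387838) = 100: 31.5 : 100.0 : 96.8 : 29.6

31.5 : 100.0 : 96.8 : 29.6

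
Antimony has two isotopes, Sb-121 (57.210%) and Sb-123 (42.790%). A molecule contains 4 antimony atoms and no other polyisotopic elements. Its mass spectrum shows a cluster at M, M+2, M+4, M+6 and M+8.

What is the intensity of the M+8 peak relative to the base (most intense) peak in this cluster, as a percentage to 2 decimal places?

9.32%

(0.57210 + 0.42790)^4 gives M 0.1071, M+2 0.3205, M+4 0.3596, M+6 0.1793, M+8 0.0335; the largest is M+4.
P(M+4) = C(4,2) × 0.57210^2 × 0.42790^2 = 6 × 0.32729841 × 0.18309841 = 0.359567 (base)
P(M+8) = C(4,4) × 0.57210^0 × 0.42790^4 = 1 × 1.0000 × 0.03352503 = 0.033525
Relative intensity = 0.033525 / 0.359567 × 100 = 9.32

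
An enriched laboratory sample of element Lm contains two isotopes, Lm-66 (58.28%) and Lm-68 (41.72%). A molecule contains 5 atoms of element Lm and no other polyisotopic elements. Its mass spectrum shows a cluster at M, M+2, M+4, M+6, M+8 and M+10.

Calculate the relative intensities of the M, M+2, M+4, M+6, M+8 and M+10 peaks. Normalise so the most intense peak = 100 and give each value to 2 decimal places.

Expanding (0.5828 + 0.4172)^5:
P(M) = 0.5828^5 = 0.067235
P(M+2) = 5 × 0.5828^4 × 0.4172^1 = 0.240654
P(M+4) = 10 × 0.5828^3 × 0.4172^2 = 0.344546
P(M+6) = 10 × 0.5828^2 × 0.4172^3 = 0.246645
P(M+8) = 5 × 0.5828^1 × 0.4172^4 = 0.088281
P(M+10) = 0.4172^5 = 0.012639
The M+4 peak is largest (0.344546); scaling to 100 gives 19.51 : 69.85 : 100.00 : 71.59 : 25.62 : 3.67.

19.51 : 69.85 : 100.00 : 71.59 : 25.62 : 3.67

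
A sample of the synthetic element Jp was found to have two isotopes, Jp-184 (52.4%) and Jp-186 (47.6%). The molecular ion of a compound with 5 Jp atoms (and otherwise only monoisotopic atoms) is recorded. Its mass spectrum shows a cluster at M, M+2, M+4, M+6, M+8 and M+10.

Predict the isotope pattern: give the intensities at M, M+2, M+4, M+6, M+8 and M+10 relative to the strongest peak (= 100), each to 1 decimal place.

The 5 Jp atoms are independent, so intensities follow the terms of (0.524 + 0.476)^5.
P(M) = 0.524^5 = 0.039505
P(M+2) = 5 × 0.524^4 × 0.476^1 = 0.179433
P(M+4) = 10 × 0.524^3 × 0.476^2 = 0.325993
P(M+6) = 10 × 0.524^2 × 0.476^3 = 0.296131
P(M+8) = 5 × 0.524^1 × 0.476^4 = 0.134502
P(M+10) = 0.476^5 = 0.024436
The M+4 peak is largest (0.325993); scaling to 100 gives 12.1 : 55.0 : 100.0 : 90.8 : 41.3 : 7.5.

12.1 : 55.0 : 100.0 : 90.8 : 41.3 : 7.5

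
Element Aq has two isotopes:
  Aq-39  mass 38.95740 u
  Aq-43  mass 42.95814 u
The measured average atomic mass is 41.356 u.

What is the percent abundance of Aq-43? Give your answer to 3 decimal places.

Writing the weighted mean with unknown fraction x of Aq-39:
38.95740·x + 42.95814·(1 − x) = 41.356
(38.95740 − 42.95814)·x = 41.356 − 42.95814
x = -1.60214 / -4.00074 = 0.40046 → 40.046% Aq-39, 59.954% Aq-43.

59.954%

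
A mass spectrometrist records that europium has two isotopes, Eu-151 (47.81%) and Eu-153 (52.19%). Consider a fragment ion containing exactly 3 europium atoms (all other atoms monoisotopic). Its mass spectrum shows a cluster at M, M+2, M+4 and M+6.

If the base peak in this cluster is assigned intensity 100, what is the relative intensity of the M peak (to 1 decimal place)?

Binomial terms of (0.4781 + 0.5219)^3: M 0.1093, M+2 0.3579, M+4 0.3907, M+6 0.1422 → M+4 is the base peak.
P(M+4) = C(3,2) × 0.4781^1 × 0.5219^2 = 3 × 0.4781 × 0.27237961 = 0.390674 (base)
P(M) = C(3,0) × 0.4781^3 × 0.5219^0 = 1 × 0.10928391 × 1.0000 = 0.109284
Relative intensity = 0.109284 / 0.390674 × 100 = 28.0

28.0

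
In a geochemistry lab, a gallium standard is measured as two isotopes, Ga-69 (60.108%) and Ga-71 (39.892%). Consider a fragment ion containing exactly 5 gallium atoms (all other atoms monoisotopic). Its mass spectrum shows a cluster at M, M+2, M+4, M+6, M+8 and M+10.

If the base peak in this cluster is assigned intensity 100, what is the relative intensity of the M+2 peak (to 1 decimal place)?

75.3

Binomial terms of (0.60108 + 0.39892)^5: M 0.0785, M+2 0.2604, M+4 0.3456, M+6 0.2294, M+8 0.0761, M+10 0.0101 → M+4 is the base peak.
P(M+4) = C(5,2) × 0.60108^3 × 0.39892^2 = 10 × 0.2171685 × 0.15913717 = 0.345596 (base)
P(M+2) = C(5,1) × 0.60108^4 × 0.39892^1 = 5 × 0.13053564 × 0.39892 = 0.260366
Relative intensity = 0.260366 / 0.345596 × 100 = 75.3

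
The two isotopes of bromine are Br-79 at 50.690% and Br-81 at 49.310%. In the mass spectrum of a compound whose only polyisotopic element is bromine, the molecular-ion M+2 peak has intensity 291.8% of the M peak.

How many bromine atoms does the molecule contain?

3

With n Br atoms, P(M+2)/P(M) = C(n,1)·p^(n−1)q / p^n = n·q/p = n · 0.49310/0.50690.
n = 2.918 × 0.50690/0.49310 = 3.00 ≈ 3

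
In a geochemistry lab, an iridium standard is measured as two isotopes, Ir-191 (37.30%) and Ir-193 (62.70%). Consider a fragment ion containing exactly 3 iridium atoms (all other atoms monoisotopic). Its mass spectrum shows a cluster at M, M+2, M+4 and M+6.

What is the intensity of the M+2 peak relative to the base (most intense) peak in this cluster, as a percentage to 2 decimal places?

Term probabilities: M 0.0519, M+2 0.2617, M+4 0.4399, M+6 0.2465. Base peak = M+4.
P(M+4) = C(3,2) × 0.3730^1 × 0.6270^2 = 3 × 0.3730 × 0.393129 = 0.439911 (base)
P(M+2) = C(3,1) × 0.3730^2 × 0.6270^1 = 3 × 0.139129 × 0.6270 = 0.261702
Relative intensity = 0.261702 / 0.439911 × 100 = 59.49

59.49%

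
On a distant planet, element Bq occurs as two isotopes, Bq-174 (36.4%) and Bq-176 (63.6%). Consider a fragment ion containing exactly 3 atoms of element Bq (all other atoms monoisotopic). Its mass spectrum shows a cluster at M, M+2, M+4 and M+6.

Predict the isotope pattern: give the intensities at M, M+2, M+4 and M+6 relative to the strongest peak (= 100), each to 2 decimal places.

10.92 : 57.23 : 100.00 : 58.24

Each Bq atom is independently Bq-174 (p = 0.364) or Bq-176 (q = 0.636); the cluster is the binomial expansion (p + q)^3.
P(M) = 0.364^3 = 0.048229
P(M+2) = 3 × 0.364^2 × 0.636^1 = 0.252802
P(M+4) = 3 × 0.364^1 × 0.636^2 = 0.441710
P(M+6) = 0.636^3 = 0.257259
The M+4 peak is largest (0.441710); scaling to 100 gives 10.92 : 57.23 : 100.00 : 58.24.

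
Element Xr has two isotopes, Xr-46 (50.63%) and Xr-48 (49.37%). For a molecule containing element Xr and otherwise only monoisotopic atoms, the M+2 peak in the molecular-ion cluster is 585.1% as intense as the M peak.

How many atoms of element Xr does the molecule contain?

6

With n Xr atoms, P(M+2)/P(M) = C(n,1)·p^(n−1)q / p^n = n·q/p = n · 0.4937/0.5063.
n = 5.851 × 0.5063/0.4937 = 6.00 ≈ 6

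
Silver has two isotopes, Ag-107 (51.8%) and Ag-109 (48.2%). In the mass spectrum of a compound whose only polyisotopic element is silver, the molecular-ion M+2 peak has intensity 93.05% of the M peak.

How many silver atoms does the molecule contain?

1

The M+2/M ratio from n Ag atoms is n · q/p = n · 0.482/0.518.
n = 0.9305 × 0.518/0.482 = 1.00 ≈ 1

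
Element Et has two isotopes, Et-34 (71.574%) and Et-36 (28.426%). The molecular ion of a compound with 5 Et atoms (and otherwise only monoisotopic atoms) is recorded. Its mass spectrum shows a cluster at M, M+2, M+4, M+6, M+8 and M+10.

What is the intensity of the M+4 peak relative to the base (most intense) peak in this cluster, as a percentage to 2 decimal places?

(0.71574 + 0.28426)^5 gives M 0.1878, M+2 0.3730, M+4 0.2963, M+6 0.1177, M+8 0.0234, M+10 0.0019; the largest is M+2.
P(M+2) = C(5,1) × 0.71574^4 × 0.28426^1 = 5 × 0.26243464 × 0.28426 = 0.372998 (base)
P(M+4) = C(5,2) × 0.71574^3 × 0.28426^2 = 10 × 0.36666197 × 0.08080375 = 0.296277
Relative intensity = 0.296277 / 0.372998 × 100 = 79.43

79.43%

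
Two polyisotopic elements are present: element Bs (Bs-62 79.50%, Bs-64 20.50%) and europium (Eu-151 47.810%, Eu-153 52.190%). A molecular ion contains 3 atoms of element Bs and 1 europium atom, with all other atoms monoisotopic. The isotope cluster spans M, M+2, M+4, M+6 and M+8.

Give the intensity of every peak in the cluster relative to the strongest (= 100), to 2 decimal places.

53.61 : 100.00 : 55.97 : 12.59 : 1.00

Element Bs pattern (n=3): 0.50245988 : 0.38869537 : 0.10022962 : 0.00861512
Europium pattern (n=1): 0.4781 : 0.5219
Convolve the two distributions (both contribute in 2-u steps):
  M: 0.50245988×0.4781 = 0.240226
  M+2: 0.50245988×0.5219 + 0.38869537×0.4781 = 0.448069
  M+4: 0.38869537×0.5219 + 0.10022962×0.4781 = 0.250780
  M+6: 0.10022962×0.5219 + 0.00861512×0.4781 = 0.056429
  M+8: 0.00861512×0.5219 = 0.004496
Scale to base peak (0.448069) = 100: 53.61 : 100.00 : 55.97 : 12.59 : 1.00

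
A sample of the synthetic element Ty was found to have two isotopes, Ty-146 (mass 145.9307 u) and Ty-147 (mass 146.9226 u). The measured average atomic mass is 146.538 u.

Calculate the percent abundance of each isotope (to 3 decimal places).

Ty-146: 38.774%, Ty-147: 61.226%

With x = fraction of Ty-146 (so Ty-147 is 1 − x):
145.9307·x + 146.9226·(1 − x) = 146.538
(145.9307 − 146.9226)·x = 146.538 − 146.9226
x = -0.3846 / -0.9919 = 0.38774 → 38.774% Ty-146, 61.226% Ty-147.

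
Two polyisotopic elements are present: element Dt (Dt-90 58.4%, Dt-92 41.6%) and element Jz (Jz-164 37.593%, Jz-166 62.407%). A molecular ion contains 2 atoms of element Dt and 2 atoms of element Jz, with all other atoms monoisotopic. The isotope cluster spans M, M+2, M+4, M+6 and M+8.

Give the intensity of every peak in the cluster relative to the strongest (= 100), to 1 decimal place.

Element Dt pattern (n=2): 0.341056 : 0.485888 : 0.173056
Element Jz pattern (n=2): 0.14132336 : 0.46921327 : 0.38946336
Convolve the two distributions (both contribute in 2-u steps):
  M: 0.341056×0.14132336 = 0.048199
  M+2: 0.341056×0.46921327 + 0.485888×0.14132336 = 0.228695
  M+4: 0.341056×0.38946336 + 0.485888×0.46921327 + 0.173056×0.14132336 = 0.385271
  M+6: 0.485888×0.38946336 + 0.173056×0.46921327 = 0.270436
  M+8: 0.173056×0.38946336 = 0.067399
Scale to base peak (0.385271) = 100: 12.5 : 59.4 : 100.0 : 70.2 : 17.5

12.5 : 59.4 : 100.0 : 70.2 : 17.5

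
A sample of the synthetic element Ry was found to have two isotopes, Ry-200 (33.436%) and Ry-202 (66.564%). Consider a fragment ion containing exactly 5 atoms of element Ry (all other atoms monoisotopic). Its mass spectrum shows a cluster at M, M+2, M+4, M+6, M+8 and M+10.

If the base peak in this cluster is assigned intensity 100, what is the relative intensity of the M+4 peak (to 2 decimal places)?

(0.33436 + 0.66564)^5 gives M 0.0042, M+2 0.0416, M+4 0.1656, M+6 0.3297, M+8 0.3282, M+10 0.1307; the largest is M+6.
P(M+6) = C(5,3) × 0.33436^2 × 0.66564^3 = 10 × 0.11179661 × 0.29492951 = 0.329721 (base)
P(M+4) = C(5,2) × 0.33436^3 × 0.66564^2 = 10 × 0.03738031 × 0.44307661 = 0.165623
Relative intensity = 0.165623 / 0.329721 × 100 = 50.23

50.23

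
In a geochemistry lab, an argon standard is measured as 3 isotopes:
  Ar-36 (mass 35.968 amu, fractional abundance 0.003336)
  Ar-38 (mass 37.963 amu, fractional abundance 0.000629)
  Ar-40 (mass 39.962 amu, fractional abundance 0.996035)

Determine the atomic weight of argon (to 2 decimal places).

39.95 amu

The abundance-weighted mean is 0.003336 × 35.968 + 0.000629 × 37.963 + 0.996035 × 39.962
= 0.1200 + 0.0239 + 39.8036 = 39.9475 amu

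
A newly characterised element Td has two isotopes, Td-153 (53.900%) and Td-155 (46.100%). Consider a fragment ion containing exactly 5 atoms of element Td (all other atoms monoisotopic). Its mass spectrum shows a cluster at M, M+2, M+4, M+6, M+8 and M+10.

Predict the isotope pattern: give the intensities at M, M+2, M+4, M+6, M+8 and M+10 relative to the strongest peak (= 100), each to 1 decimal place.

13.7 : 58.5 : 100.0 : 85.5 : 36.6 : 6.3

Each Td atom is independently Td-153 (p = 0.53900) or Td-155 (q = 0.46100); the cluster is the binomial expansion (p + q)^5.
P(M) = 0.53900^5 = 0.045493
P(M+2) = 5 × 0.53900^4 × 0.46100^1 = 0.194548
P(M+4) = 10 × 0.53900^3 × 0.46100^2 = 0.332788
P(M+6) = 10 × 0.53900^2 × 0.46100^3 = 0.284630
P(M+8) = 5 × 0.53900^1 × 0.46100^4 = 0.121720
P(M+10) = 0.46100^5 = 0.020821
The M+4 peak is largest (0.332788); scaling to 100 gives 13.7 : 58.5 : 100.0 : 85.5 : 36.6 : 6.3.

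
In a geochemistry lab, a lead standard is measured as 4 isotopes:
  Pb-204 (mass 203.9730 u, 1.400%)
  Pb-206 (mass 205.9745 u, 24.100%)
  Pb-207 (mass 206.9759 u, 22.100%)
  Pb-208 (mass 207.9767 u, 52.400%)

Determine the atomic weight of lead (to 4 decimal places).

The abundance-weighted mean is 0.01400 × 203.9730 + 0.24100 × 205.9745 + 0.22100 × 206.9759 + 0.52400 × 207.9767
= 2.85562 + 49.63985 + 45.74167 + 108.97979 = 207.21693 u

207.2169 u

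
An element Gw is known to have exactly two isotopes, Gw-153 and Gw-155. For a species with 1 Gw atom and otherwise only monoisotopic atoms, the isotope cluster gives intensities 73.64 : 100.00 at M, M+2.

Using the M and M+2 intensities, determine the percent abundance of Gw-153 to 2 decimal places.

42.41%

If p is the fraction of Gw that is Gw-153, then I(M+2)/I(M) = [C(1,1)·p^0·(1−p)] / p^1 = 1·(1−p)/p = 100.00/73.64 = 1.3580
(1−p)/p = 1.3580/1 = 1.3580  ⇒  p = 1/(1 + 1.3580) = 0.4241
Gw-153: 42.41%, Gw-155: 57.59%.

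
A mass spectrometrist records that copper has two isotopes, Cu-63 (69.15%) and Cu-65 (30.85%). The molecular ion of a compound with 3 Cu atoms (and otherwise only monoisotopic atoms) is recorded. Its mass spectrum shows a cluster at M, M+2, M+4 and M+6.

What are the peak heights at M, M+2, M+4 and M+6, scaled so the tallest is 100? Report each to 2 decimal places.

Each Cu atom is independently Cu-63 (p = 0.6915) or Cu-65 (q = 0.3085); the cluster is the binomial expansion (p + q)^3.
P(M) = 0.6915^3 = 0.330656
P(M+2) = 3 × 0.6915^2 × 0.3085^1 = 0.442548
P(M+4) = 3 × 0.6915^1 × 0.3085^2 = 0.197435
P(M+6) = 0.3085^3 = 0.029361
The M+2 peak is largest (0.442548); scaling to 100 gives 74.72 : 100.00 : 44.61 : 6.63.

74.72 : 100.00 : 44.61 : 6.63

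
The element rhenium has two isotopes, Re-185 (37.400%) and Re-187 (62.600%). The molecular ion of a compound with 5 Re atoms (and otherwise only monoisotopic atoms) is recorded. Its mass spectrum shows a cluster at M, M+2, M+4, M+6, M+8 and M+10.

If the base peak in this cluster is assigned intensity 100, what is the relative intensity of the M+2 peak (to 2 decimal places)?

17.85

(0.37400 + 0.62600)^5 gives M 0.0073, M+2 0.0612, M+4 0.2050, M+6 0.3431, M+8 0.2872, M+10 0.0961; the largest is M+6.
P(M+6) = C(5,3) × 0.37400^2 × 0.62600^3 = 10 × 0.139876 × 0.24531438 = 0.343136 (base)
P(M+2) = C(5,1) × 0.37400^4 × 0.62600^1 = 5 × 0.0195653 × 0.6260 = 0.061239
Relative intensity = 0.061239 / 0.343136 × 100 = 17.85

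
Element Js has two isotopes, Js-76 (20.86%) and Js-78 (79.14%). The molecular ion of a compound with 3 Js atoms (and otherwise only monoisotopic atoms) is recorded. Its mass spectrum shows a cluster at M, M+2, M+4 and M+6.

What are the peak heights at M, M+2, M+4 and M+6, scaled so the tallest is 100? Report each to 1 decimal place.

Expanding (0.2086 + 0.7914)^3:
P(M) = 0.2086^3 = 0.009077
P(M+2) = 3 × 0.2086^2 × 0.7914^1 = 0.103311
P(M+4) = 3 × 0.2086^1 × 0.7914^2 = 0.391947
P(M+6) = 0.7914^3 = 0.495665
The M+6 peak is largest (0.495665); scaling to 100 gives 1.8 : 20.8 : 79.1 : 100.0.

1.8 : 20.8 : 79.1 : 100.0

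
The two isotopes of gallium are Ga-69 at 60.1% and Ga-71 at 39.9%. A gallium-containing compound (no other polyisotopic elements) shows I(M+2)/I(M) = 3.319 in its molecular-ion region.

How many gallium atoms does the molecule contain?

5

With n Ga atoms, P(M+2)/P(M) = C(n,1)·p^(n−1)q / p^n = n·q/p = n · 0.399/0.601.
n = 3.319 × 0.601/0.399 = 5.00 ≈ 5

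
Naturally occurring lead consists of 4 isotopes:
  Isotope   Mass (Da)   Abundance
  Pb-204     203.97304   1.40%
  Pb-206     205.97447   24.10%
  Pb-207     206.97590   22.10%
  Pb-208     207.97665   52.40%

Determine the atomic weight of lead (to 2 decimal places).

207.22 Da

Ar = Σ fᵢ·mᵢ = 0.0140 × 203.97304 + 0.2410 × 205.97447 + 0.2210 × 206.97590 + 0.5240 × 207.97665
= 2.855623 + 49.639847 + 45.741674 + 108.979765 = 207.216909 Da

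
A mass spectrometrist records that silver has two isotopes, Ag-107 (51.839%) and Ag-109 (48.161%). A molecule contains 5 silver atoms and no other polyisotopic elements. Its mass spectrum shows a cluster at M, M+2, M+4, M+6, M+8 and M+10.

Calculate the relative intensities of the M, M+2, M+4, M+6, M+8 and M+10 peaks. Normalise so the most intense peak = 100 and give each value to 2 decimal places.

11.59 : 53.82 : 100.00 : 92.90 : 43.16 : 8.02

Expanding (0.51839 + 0.48161)^5:
P(M) = 0.51839^5 = 0.037435
P(M+2) = 5 × 0.51839^4 × 0.48161^1 = 0.173897
P(M+4) = 10 × 0.51839^3 × 0.48161^2 = 0.323118
P(M+6) = 10 × 0.51839^2 × 0.48161^3 = 0.300192
P(M+8) = 5 × 0.51839^1 × 0.48161^4 = 0.139447
P(M+10) = 0.48161^5 = 0.025911
The M+4 peak is largest (0.323118); scaling to 100 gives 11.59 : 53.82 : 100.00 : 92.90 : 43.16 : 8.02.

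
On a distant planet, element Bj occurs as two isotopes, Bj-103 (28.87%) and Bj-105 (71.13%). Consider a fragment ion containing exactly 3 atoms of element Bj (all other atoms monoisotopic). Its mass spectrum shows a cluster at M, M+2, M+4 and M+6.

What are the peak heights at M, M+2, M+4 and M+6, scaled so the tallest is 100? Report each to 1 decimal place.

5.5 : 40.6 : 100.0 : 82.1

Each Bj atom is independently Bj-103 (p = 0.2887) or Bj-105 (q = 0.7113); the cluster is the binomial expansion (p + q)^3.
P(M) = 0.2887^3 = 0.024062
P(M+2) = 3 × 0.2887^2 × 0.7113^1 = 0.177856
P(M+4) = 3 × 0.2887^1 × 0.7113^2 = 0.438201
P(M+6) = 0.7113^3 = 0.359881
The M+4 peak is largest (0.438201); scaling to 100 gives 5.5 : 40.6 : 100.0 : 82.1.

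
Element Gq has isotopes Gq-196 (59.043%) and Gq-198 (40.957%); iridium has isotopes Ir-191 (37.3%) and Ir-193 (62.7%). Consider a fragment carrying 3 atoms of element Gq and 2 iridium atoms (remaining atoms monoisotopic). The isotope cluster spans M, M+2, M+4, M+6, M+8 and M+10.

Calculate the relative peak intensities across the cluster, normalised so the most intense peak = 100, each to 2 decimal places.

8.88 : 48.32 : 100.00 : 98.24 : 46.17 : 8.37

Element Gq pattern (n=3): 0.20582838 : 0.42833763 : 0.29712962 : 0.06870438
Iridium pattern (n=2): 0.139129 : 0.467742 : 0.393129
Convolve the two distributions (both contribute in 2-u steps):
  M: 0.20582838×0.139129 = 0.028637
  M+2: 0.20582838×0.467742 + 0.42833763×0.139129 = 0.155869
  M+4: 0.20582838×0.393129 + 0.42833763×0.467742 + 0.29712962×0.139129 = 0.322608
  M+6: 0.42833763×0.393129 + 0.29712962×0.467742 + 0.06870438×0.139129 = 0.316931
  M+8: 0.29712962×0.393129 + 0.06870438×0.467742 = 0.148946
  M+10: 0.06870438×0.393129 = 0.027010
Scale to base peak (0.322608) = 100: 8.88 : 48.32 : 100.00 : 98.24 : 46.17 : 8.37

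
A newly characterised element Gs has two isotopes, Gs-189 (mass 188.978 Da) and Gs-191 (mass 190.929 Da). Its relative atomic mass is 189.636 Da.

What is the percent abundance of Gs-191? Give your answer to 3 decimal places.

33.726%

With x = fraction of Gs-189 (so Gs-191 is 1 − x):
188.978·x + 190.929·(1 − x) = 189.636
(188.978 − 190.929)·x = 189.636 − 190.929
x = -1.293 / -1.951 = 0.66274 → 66.274% Gs-189, 33.726% Gs-191.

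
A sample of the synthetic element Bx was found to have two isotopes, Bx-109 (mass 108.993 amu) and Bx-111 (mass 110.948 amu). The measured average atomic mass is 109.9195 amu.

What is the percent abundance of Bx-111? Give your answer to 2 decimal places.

Let x be the fractional abundance of Bx-109; then Bx-111 has abundance 1 − x.
108.993·x + 110.948·(1 − x) = 109.9195
(108.993 − 110.948)·x = 109.9195 − 110.948
x = -1.0285 / -1.955 = 0.52609 → 52.61% Bx-109, 47.39% Bx-111.

47.39%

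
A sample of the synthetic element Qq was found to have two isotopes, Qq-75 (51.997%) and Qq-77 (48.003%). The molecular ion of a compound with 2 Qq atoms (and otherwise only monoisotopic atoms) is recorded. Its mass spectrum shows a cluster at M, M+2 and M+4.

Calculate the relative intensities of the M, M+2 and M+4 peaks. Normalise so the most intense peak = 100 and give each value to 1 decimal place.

54.2 : 100.0 : 46.2

Each Qq atom is independently Qq-75 (p = 0.51997) or Qq-77 (q = 0.48003); the cluster is the binomial expansion (p + q)^2.
P(M) = 0.51997^2 = 0.270369
P(M+2) = 2 × 0.51997^1 × 0.48003^1 = 0.499202
P(M+4) = 0.48003^2 = 0.230429
The M+2 peak is largest (0.499202); scaling to 100 gives 54.2 : 100.0 : 46.2.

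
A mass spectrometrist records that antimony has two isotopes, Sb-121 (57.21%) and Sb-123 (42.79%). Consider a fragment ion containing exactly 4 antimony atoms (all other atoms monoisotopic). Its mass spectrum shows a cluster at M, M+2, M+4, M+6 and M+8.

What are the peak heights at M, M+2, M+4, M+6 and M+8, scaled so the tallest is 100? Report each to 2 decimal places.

29.79 : 89.13 : 100.00 : 49.86 : 9.32

Each Sb atom is independently Sb-121 (p = 0.5721) or Sb-123 (q = 0.4279); the cluster is the binomial expansion (p + q)^4.
P(M) = 0.5721^4 = 0.107124
P(M+2) = 4 × 0.5721^3 × 0.4279^1 = 0.320493
P(M+4) = 6 × 0.5721^2 × 0.4279^2 = 0.359567
P(M+6) = 4 × 0.5721^1 × 0.4279^3 = 0.179291
P(M+8) = 0.4279^4 = 0.033525
The M+4 peak is largest (0.359567); scaling to 100 gives 29.79 : 89.13 : 100.00 : 49.86 : 9.32.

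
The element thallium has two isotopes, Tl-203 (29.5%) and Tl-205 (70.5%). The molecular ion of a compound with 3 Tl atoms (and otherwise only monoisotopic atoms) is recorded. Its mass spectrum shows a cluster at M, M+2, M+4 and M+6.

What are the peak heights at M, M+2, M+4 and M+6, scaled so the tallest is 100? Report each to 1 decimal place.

The 3 Tl atoms are independent, so intensities follow the terms of (0.295 + 0.705)^3.
P(M) = 0.295^3 = 0.025672
P(M+2) = 3 × 0.295^2 × 0.705^1 = 0.184058
P(M+4) = 3 × 0.295^1 × 0.705^2 = 0.439867
P(M+6) = 0.705^3 = 0.350403
The M+4 peak is largest (0.439867); scaling to 100 gives 5.8 : 41.8 : 100.0 : 79.7.

5.8 : 41.8 : 100.0 : 79.7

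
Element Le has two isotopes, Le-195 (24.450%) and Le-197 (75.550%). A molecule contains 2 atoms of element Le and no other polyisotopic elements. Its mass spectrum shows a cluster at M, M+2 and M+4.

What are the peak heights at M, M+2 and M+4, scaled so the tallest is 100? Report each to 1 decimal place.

Expanding (0.24450 + 0.75550)^2:
P(M) = 0.24450^2 = 0.059780
P(M+2) = 2 × 0.24450^1 × 0.75550^1 = 0.369440
P(M+4) = 0.75550^2 = 0.570780
The M+4 peak is largest (0.570780); scaling to 100 gives 10.5 : 64.7 : 100.0.

10.5 : 64.7 : 100.0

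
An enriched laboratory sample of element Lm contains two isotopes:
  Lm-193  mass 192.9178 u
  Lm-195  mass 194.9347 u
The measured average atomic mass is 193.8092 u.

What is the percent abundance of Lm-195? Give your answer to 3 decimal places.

44.197%

Writing the weighted mean with unknown fraction x of Lm-193:
192.9178·x + 194.9347·(1 − x) = 193.8092
(192.9178 − 194.9347)·x = 193.8092 − 194.9347
x = -1.1255 / -2.0169 = 0.55803 → 55.803% Lm-193, 44.197% Lm-195.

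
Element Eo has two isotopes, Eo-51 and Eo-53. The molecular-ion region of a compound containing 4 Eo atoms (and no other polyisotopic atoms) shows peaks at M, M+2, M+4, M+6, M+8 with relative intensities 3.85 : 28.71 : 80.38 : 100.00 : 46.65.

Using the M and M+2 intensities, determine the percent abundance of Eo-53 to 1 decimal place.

65.1%

If p is the fraction of Eo that is Eo-51, then I(M+2)/I(M) = [C(4,1)·p^3·(1−p)] / p^4 = 4·(1−p)/p = 28.71/3.85 = 7.4571
(1−p)/p = 7.4571/4 = 1.8643  ⇒  p = 1/(1 + 1.8643) = 0.3491
Eo-51: 34.9%, Eo-53: 65.1%.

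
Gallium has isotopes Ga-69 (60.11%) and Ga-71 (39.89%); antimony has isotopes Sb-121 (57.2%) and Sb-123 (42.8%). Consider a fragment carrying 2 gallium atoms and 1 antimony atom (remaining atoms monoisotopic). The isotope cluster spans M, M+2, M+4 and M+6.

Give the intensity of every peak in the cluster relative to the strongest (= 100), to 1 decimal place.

Gallium pattern (n=2): 0.36132121 : 0.47955758 : 0.15912121
Antimony pattern (n=1): 0.5720 : 0.4280
Convolve the two distributions (both contribute in 2-u steps):
  M: 0.36132121×0.5720 = 0.206676
  M+2: 0.36132121×0.4280 + 0.47955758×0.5720 = 0.428952
  M+4: 0.47955758×0.4280 + 0.15912121×0.5720 = 0.296268
  M+6: 0.15912121×0.4280 = 0.068104
Scale to base peak (0.428952) = 100: 48.2 : 100.0 : 69.1 : 15.9

48.2 : 100.0 : 69.1 : 15.9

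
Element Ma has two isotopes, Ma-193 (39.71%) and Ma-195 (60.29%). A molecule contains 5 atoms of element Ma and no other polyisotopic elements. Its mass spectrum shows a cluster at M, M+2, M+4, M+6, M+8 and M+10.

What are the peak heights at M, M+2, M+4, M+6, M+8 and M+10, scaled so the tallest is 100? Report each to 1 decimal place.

2.9 : 21.7 : 65.9 : 100.0 : 75.9 : 23.1

Each Ma atom is independently Ma-193 (p = 0.3971) or Ma-195 (q = 0.6029); the cluster is the binomial expansion (p + q)^5.
P(M) = 0.3971^5 = 0.009874
P(M+2) = 5 × 0.3971^4 × 0.6029^1 = 0.074957
P(M+4) = 10 × 0.3971^3 × 0.6029^2 = 0.227609
P(M+6) = 10 × 0.3971^2 × 0.6029^3 = 0.345570
P(M+8) = 5 × 0.3971^1 × 0.6029^4 = 0.262332
P(M+10) = 0.6029^5 = 0.079657
The M+6 peak is largest (0.345570); scaling to 100 gives 2.9 : 21.7 : 65.9 : 100.0 : 75.9 : 23.1.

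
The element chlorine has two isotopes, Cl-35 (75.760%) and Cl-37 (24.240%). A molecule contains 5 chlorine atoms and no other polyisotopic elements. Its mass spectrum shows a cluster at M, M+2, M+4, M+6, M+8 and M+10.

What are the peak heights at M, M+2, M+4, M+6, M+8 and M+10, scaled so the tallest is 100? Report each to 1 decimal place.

Each Cl atom is independently Cl-35 (p = 0.75760) or Cl-37 (q = 0.24240); the cluster is the binomial expansion (p + q)^5.
P(M) = 0.75760^5 = 0.249574
P(M+2) = 5 × 0.75760^4 × 0.24240^1 = 0.399266
P(M+4) = 10 × 0.75760^3 × 0.24240^2 = 0.255497
P(M+6) = 10 × 0.75760^2 × 0.24240^3 = 0.081748
P(M+8) = 5 × 0.75760^1 × 0.24240^4 = 0.013078
P(M+10) = 0.24240^5 = 0.000837
The M+2 peak is largest (0.399266); scaling to 100 gives 62.5 : 100.0 : 64.0 : 20.5 : 3.3 : 0.2.

62.5 : 100.0 : 64.0 : 20.5 : 3.3 : 0.2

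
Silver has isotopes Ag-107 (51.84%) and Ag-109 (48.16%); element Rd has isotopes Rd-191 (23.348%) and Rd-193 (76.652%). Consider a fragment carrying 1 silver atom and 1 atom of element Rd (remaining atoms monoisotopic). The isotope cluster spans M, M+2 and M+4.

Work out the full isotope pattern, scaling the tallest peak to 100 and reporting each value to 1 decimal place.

Silver pattern (n=1): 0.5184 : 0.4816
Element Rd pattern (n=1): 0.23348 : 0.76652
Convolve the two distributions (both contribute in 2-u steps):
  M: 0.5184×0.23348 = 0.121036
  M+2: 0.5184×0.76652 + 0.4816×0.23348 = 0.509808
  M+4: 0.4816×0.76652 = 0.369156
Scale to base peak (0.509808) = 100: 23.7 : 100.0 : 72.4

23.7 : 100.0 : 72.4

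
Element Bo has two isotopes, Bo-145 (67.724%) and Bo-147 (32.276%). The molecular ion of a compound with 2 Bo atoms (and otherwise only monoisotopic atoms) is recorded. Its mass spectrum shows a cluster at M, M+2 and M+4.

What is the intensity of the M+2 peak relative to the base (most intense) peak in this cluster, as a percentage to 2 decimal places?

95.32%

Term probabilities: M 0.4587, M+2 0.4372, M+4 0.1042. Base peak = M.
P(M) = C(2,0) × 0.67724^2 × 0.32276^0 = 1 × 0.45865402 × 1.0000 = 0.458654 (base)
P(M+2) = C(2,1) × 0.67724^1 × 0.32276^1 = 2 × 0.67724 × 0.32276 = 0.437172
Relative intensity = 0.437172 / 0.458654 × 100 = 95.32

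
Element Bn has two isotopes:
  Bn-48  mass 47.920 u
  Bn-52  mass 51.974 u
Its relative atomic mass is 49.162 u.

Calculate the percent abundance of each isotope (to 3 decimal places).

With x = fraction of Bn-48 (so Bn-52 is 1 − x):
47.920·x + 51.974·(1 − x) = 49.162
(47.920 − 51.974)·x = 49.162 − 51.974
x = -2.812 / -4.054 = 0.69364 → 69.364% Bn-48, 30.636% Bn-52.

Bn-48: 69.364%, Bn-52: 30.636%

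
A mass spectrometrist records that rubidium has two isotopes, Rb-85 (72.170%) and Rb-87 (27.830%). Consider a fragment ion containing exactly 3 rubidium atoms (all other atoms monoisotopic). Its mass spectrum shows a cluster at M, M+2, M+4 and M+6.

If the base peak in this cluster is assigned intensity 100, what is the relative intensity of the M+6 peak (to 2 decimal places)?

Term probabilities: M 0.3759, M+2 0.4349, M+4 0.1677, M+6 0.0216. Base peak = M+2.
P(M+2) = C(3,1) × 0.72170^2 × 0.27830^1 = 3 × 0.52085089 × 0.2783 = 0.434858 (base)
P(M+6) = C(3,3) × 0.72170^0 × 0.27830^3 = 1 × 1.0000 × 0.02155458 = 0.021555
Relative intensity = 0.021555 / 0.434858 × 100 = 4.96

4.96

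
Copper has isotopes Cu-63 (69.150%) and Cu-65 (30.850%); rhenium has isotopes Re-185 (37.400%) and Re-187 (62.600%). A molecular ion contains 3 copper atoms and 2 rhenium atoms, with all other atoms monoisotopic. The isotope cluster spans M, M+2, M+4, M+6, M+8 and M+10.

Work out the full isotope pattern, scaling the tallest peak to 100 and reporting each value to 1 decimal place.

12.7 : 59.5 : 100.0 : 74.1 : 25.0 : 3.2

Copper pattern (n=3): 0.33065611 : 0.44254842 : 0.19743483 : 0.02936064
Rhenium pattern (n=2): 0.139876 : 0.468248 : 0.391876
Convolve the two distributions (both contribute in 2-u steps):
  M: 0.33065611×0.139876 = 0.046251
  M+2: 0.33065611×0.468248 + 0.44254842×0.139876 = 0.216731
  M+4: 0.33065611×0.391876 + 0.44254842×0.468248 + 0.19743483×0.139876 = 0.364415
  M+6: 0.44254842×0.391876 + 0.19743483×0.468248 + 0.02936064×0.139876 = 0.269979
  M+8: 0.19743483×0.391876 + 0.02936064×0.468248 = 0.091118
  M+10: 0.02936064×0.391876 = 0.011506
Scale to base peak (0.364415) = 100: 12.7 : 59.5 : 100.0 : 74.1 : 25.0 : 3.2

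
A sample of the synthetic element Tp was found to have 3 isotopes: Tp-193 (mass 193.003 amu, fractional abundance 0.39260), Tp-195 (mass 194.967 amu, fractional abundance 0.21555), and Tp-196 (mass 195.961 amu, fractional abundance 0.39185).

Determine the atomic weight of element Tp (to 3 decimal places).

Ar = Σ fᵢ·mᵢ = 0.39260 × 193.003 + 0.21555 × 194.967 + 0.39185 × 195.961
= 75.7730 + 42.0251 + 76.7873 = 194.5854 amu

194.585 amu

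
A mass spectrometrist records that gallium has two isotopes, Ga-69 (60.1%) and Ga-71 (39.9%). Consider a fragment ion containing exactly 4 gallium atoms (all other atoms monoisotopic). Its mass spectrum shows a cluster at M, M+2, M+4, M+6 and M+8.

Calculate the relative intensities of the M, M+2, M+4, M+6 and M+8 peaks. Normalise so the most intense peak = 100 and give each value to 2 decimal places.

37.66 : 100.00 : 99.58 : 44.08 : 7.32

Expanding (0.601 + 0.399)^4:
P(M) = 0.601^4 = 0.130466
P(M+2) = 4 × 0.601^3 × 0.399^1 = 0.346463
P(M+4) = 6 × 0.601^2 × 0.399^2 = 0.345021
P(M+6) = 4 × 0.601^1 × 0.399^3 = 0.152705
P(M+8) = 0.399^4 = 0.025345
The M+2 peak is largest (0.346463); scaling to 100 gives 37.66 : 100.00 : 99.58 : 44.08 : 7.32.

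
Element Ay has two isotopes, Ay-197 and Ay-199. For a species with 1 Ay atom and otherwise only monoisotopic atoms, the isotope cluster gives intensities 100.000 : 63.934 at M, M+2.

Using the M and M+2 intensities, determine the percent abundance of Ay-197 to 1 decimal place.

61.0%

If p is the fraction of Ay that is Ay-197, then I(M+2)/I(M) = [C(1,1)·p^0·(1−p)] / p^1 = 1·(1−p)/p = 63.934/100.000 = 0.6393
(1−p)/p = 0.6393/1 = 0.6393  ⇒  p = 1/(1 + 0.6393) = 0.6100
Ay-197: 61.0%, Ay-199: 39.0%.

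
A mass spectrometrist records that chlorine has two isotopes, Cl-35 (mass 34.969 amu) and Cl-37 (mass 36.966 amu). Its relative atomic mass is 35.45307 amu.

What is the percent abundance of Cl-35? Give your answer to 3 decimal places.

Writing the weighted mean with unknown fraction x of Cl-35:
34.969·x + 36.966·(1 − x) = 35.45307
(34.969 − 36.966)·x = 35.45307 − 36.966
x = -1.51293 / -1.997 = 0.75760 → 75.760% Cl-35, 24.240% Cl-37.

75.760%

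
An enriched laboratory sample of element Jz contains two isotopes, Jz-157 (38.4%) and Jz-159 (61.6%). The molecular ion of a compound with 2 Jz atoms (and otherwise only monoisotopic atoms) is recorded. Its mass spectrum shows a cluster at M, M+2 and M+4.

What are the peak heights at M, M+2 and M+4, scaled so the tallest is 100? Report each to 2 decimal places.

31.17 : 100.00 : 80.21

Each Jz atom is independently Jz-157 (p = 0.384) or Jz-159 (q = 0.616); the cluster is the binomial expansion (p + q)^2.
P(M) = 0.384^2 = 0.147456
P(M+2) = 2 × 0.384^1 × 0.616^1 = 0.473088
P(M+4) = 0.616^2 = 0.379456
The M+2 peak is largest (0.473088); scaling to 100 gives 31.17 : 100.00 : 80.21.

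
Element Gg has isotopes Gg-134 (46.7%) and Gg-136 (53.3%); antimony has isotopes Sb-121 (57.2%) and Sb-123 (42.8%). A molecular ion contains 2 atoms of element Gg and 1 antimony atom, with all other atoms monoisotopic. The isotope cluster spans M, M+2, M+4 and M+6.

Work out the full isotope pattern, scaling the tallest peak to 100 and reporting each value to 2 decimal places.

Element Gg pattern (n=2): 0.218089 : 0.497822 : 0.284089
Antimony pattern (n=1): 0.5720 : 0.4280
Convolve the two distributions (both contribute in 2-u steps):
  M: 0.218089×0.5720 = 0.124747
  M+2: 0.218089×0.4280 + 0.497822×0.5720 = 0.378096
  M+4: 0.497822×0.4280 + 0.284089×0.5720 = 0.375567
  M+6: 0.284089×0.4280 = 0.121590
Scale to base peak (0.378096) = 100: 32.99 : 100.00 : 99.33 : 32.16

32.99 : 100.00 : 99.33 : 32.16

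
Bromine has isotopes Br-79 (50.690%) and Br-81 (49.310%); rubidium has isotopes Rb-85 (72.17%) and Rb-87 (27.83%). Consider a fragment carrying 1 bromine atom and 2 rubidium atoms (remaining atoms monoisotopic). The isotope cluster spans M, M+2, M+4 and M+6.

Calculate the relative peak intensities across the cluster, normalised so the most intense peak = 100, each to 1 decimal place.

Bromine pattern (n=1): 0.5069 : 0.4931
Rubidium pattern (n=2): 0.52085089 : 0.40169822 : 0.07745089
Convolve the two distributions (both contribute in 2-u steps):
  M: 0.5069×0.52085089 = 0.264019
  M+2: 0.5069×0.40169822 + 0.4931×0.52085089 = 0.460452
  M+4: 0.5069×0.07745089 + 0.4931×0.40169822 = 0.237337
  M+6: 0.4931×0.07745089 = 0.038191
Scale to base peak (0.460452) = 100: 57.3 : 100.0 : 51.5 : 8.3

57.3 : 100.0 : 51.5 : 8.3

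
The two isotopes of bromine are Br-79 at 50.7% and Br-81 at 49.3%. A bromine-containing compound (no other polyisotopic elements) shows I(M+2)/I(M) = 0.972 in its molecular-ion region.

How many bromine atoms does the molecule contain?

With n Br atoms, P(M+2)/P(M) = C(n,1)·p^(n−1)q / p^n = n·q/p = n · 0.493/0.507.
n = 0.972 × 0.507/0.493 = 1.00 ≈ 1

1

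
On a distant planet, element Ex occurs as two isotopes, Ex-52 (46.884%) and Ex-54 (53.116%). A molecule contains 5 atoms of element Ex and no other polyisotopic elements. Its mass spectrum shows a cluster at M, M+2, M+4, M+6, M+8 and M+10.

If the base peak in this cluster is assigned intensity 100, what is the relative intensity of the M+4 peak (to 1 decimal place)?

88.3

(0.46884 + 0.53116)^5 gives M 0.0227, M+2 0.1283, M+4 0.2908, M+6 0.3294, M+8 0.1866, M+10 0.0423; the largest is M+6.
P(M+6) = C(5,3) × 0.46884^2 × 0.53116^3 = 10 × 0.21981095 × 0.14985667 = 0.329401 (base)
P(M+4) = C(5,2) × 0.46884^3 × 0.53116^2 = 10 × 0.10305616 × 0.28213095 = 0.290753
Relative intensity = 0.290753 / 0.329401 × 100 = 88.3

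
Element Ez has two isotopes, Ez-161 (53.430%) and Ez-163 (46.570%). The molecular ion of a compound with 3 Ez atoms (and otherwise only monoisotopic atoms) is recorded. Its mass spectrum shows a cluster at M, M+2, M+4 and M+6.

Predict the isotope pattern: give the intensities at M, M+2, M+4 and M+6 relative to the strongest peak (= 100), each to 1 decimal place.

38.2 : 100.0 : 87.2 : 25.3

Expanding (0.53430 + 0.46570)^3:
P(M) = 0.53430^3 = 0.152530
P(M+2) = 3 × 0.53430^2 × 0.46570^1 = 0.398839
P(M+4) = 3 × 0.53430^1 × 0.46570^2 = 0.347631
P(M+6) = 0.46570^3 = 0.100999
The M+2 peak is largest (0.398839); scaling to 100 gives 38.2 : 100.0 : 87.2 : 25.3.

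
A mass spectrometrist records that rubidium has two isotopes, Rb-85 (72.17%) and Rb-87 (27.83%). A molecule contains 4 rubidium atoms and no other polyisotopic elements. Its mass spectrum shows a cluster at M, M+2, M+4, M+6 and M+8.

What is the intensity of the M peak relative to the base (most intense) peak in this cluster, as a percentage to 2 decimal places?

64.83%

(0.7217 + 0.2783)^4 gives M 0.2713, M+2 0.4184, M+4 0.2420, M+6 0.0622, M+8 0.0060; the largest is M+2.
P(M+2) = C(4,1) × 0.7217^3 × 0.2783^1 = 4 × 0.37589809 × 0.2783 = 0.418450 (base)
P(M) = C(4,0) × 0.7217^4 × 0.2783^0 = 1 × 0.27128565 × 1.0000 = 0.271286
Relative intensity = 0.271286 / 0.418450 × 100 = 64.83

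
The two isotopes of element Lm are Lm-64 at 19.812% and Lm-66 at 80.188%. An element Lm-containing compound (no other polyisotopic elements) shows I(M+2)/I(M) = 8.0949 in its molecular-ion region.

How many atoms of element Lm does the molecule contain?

With n Lm atoms, P(M+2)/P(M) = C(n,1)·p^(n−1)q / p^n = n·q/p = n · 0.80188/0.19812.
n = 8.0949 × 0.19812/0.80188 = 2.00 ≈ 2

2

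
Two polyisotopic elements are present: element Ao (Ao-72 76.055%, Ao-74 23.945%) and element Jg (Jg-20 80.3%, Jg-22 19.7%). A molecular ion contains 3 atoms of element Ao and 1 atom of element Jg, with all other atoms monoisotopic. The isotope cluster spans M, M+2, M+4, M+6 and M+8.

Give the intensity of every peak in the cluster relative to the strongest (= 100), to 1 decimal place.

Element Ao pattern (n=3): 0.43992973 : 0.41551972 : 0.13082137 : 0.01372918
Element Jg pattern (n=1): 0.8030 : 0.1970
Convolve the two distributions (both contribute in 2-u steps):
  M: 0.43992973×0.8030 = 0.353264
  M+2: 0.43992973×0.1970 + 0.41551972×0.8030 = 0.420328
  M+4: 0.41551972×0.1970 + 0.13082137×0.8030 = 0.186907
  M+6: 0.13082137×0.1970 + 0.01372918×0.8030 = 0.036796
  M+8: 0.01372918×0.1970 = 0.002705
Scale to base peak (0.420328) = 100: 84.0 : 100.0 : 44.5 : 8.8 : 0.6

84.0 : 100.0 : 44.5 : 8.8 : 0.6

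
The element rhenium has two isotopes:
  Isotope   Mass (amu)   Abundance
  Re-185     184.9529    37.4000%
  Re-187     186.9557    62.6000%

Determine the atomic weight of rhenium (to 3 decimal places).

186.207 amu

Ar = Σ fᵢ·mᵢ = 0.374000 × 184.9529 + 0.626000 × 186.9557
= 69.17238 + 117.03427 = 186.20665 amu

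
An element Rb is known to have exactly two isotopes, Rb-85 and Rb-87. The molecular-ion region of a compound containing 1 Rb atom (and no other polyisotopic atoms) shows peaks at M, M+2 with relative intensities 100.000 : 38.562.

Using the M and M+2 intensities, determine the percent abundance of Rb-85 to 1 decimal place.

Let p = fractional abundance of Rb-85. I(M+2)/I(M) = [C(1,1)·p^0·(1−p)] / p^1 = 1·(1−p)/p = 38.562/100.000 = 0.3856
(1−p)/p = 0.3856/1 = 0.3856  ⇒  p = 1/(1 + 0.3856) = 0.7217
Rb-85: 72.2%, Rb-87: 27.8%.

72.2%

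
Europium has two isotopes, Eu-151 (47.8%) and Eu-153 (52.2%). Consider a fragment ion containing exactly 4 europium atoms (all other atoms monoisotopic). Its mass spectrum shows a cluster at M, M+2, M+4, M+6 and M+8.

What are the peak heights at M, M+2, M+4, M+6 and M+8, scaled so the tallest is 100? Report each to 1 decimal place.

14.0 : 61.0 : 100.0 : 72.8 : 19.9

Each Eu atom is independently Eu-151 (p = 0.478) or Eu-153 (q = 0.522); the cluster is the binomial expansion (p + q)^4.
P(M) = 0.478^4 = 0.052205
P(M+2) = 4 × 0.478^3 × 0.522^1 = 0.228042
P(M+4) = 6 × 0.478^2 × 0.522^2 = 0.373549
P(M+6) = 4 × 0.478^1 × 0.522^3 = 0.271956
P(M+8) = 0.522^4 = 0.074248
The M+4 peak is largest (0.373549); scaling to 100 gives 14.0 : 61.0 : 100.0 : 72.8 : 19.9.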